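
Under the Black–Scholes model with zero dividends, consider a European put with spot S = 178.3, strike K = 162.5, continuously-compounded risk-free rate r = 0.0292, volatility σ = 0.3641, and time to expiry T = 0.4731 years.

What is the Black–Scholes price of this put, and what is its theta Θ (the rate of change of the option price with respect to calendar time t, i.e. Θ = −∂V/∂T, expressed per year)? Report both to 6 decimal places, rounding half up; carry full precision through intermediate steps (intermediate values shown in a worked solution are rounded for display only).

price = 9.350456
Θ = -14.388837

σ√T = 0.3641·√0.4731 = 0.250436
d₁ = (ln(S/K) + (r+σ²/2)T) / (σ√T) = (ln(178.3/162.5) + (0.0292+0.3641²/2)·0.4731) / 0.250436 = (0.092790 + 0.045174) / 0.250436 = 0.550892
d₂ = d₁ − σ√T = 0.550892 − 0.250436 = 0.300455
e^{−rT} = e^{−0.0292·0.4731} = 0.986280
N(−d₁) = 0.290854,  N(−d₂) = 0.381915
Put price V = K·e^{−rT}·N(−d₂) − S·N(−d₁) = 61.209728 − 51.859272 = 9.350456
φ(d₁) = (1/√(2π))·e^{−d₁²/2} = 0.342776
Θ = −S·φ(d₁)·σ/(2√T) + r·K·e^{−rT}·N(−d₂) = −16.176161 + 1.787324 = -14.388837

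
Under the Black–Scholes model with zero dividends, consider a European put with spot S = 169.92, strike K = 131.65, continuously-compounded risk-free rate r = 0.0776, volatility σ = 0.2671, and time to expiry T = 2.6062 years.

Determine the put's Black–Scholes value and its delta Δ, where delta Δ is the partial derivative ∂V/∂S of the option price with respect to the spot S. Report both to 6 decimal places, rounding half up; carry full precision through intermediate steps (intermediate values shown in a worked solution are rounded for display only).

σ√T = 0.2671·√2.6062 = 0.431199
d₁ = (ln(S/K) + (r+σ²/2)T) / (σ√T) = (ln(169.92/131.65) + (0.0776+0.2671²/2)·2.6062) / 0.431199 = (0.255181 + 0.295207) / 0.431199 = 1.276414
d₂ = d₁ − σ√T = 1.276414 − 0.431199 = 0.845215
e^{−rT} = e^{−0.0776·2.6062} = 0.816898
N(−d₁) = 0.100905,  N(−d₂) = 0.198996
Put price V = K·e^{−rT}·N(−d₂) − S·N(−d₁) = 21.400897 − 17.145724 = 4.255174
Δ = −N(−d₁) = -0.100905

price = 4.255174
Δ = -0.100905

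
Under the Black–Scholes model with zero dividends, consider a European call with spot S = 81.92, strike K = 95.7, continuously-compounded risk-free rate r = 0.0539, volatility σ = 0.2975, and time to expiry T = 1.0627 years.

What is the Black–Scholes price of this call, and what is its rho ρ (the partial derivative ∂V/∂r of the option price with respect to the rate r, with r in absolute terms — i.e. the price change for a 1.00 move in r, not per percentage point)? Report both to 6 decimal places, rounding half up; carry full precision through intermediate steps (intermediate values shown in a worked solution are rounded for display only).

σ√T = 0.2975·√1.0627 = 0.306685
d₁ = (ln(S/K) + (r+σ²/2)T) / (σ√T) = (ln(81.92/95.7) + (0.0539+0.2975²/2)·1.0627) / 0.306685 = (-0.155475 + 0.104307) / 0.306685 = -0.166842
d₂ = d₁ − σ√T = -0.166842 − 0.306685 = -0.473527
e^{−rT} = e^{−0.0539·1.0627} = 0.944330
N(d₁) = 0.433747,  N(d₂) = 0.317919
Call price V = S·N(d₁) − K·e^{−rT}·N(d₂) = 35.532580 − 28.731080 = 6.801500
ρ = K·T·e^{−rT}·N(d₂) = 30.532519

price = 6.801500
ρ = 30.532519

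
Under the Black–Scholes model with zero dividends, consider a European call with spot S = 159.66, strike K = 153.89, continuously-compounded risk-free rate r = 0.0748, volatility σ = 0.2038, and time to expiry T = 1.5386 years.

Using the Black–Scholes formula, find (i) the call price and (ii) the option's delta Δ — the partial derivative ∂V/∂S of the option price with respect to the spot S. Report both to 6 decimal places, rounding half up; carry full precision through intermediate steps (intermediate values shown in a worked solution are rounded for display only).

σ√T = 0.2038·√1.5386 = 0.252794
d₁ = (ln(S/K) + (r+σ²/2)T) / (σ√T) = (ln(159.66/153.89) + (0.0748+0.2038²/2)·1.5386) / 0.252794 = (0.036808 + 0.147040) / 0.252794 = 0.727264
d₂ = d₁ − σ√T = 0.727264 − 0.252794 = 0.474470
e^{−rT} = e^{−0.0748·1.5386} = 0.891288
N(d₁) = 0.766468,  N(d₂) = 0.682418
Call price V = S·N(d₁) − K·e^{−rT}·N(d₂) = 122.374285 − 93.600663 = 28.773622
Δ = N(d₁) = 0.766468

price = 28.773622
Δ = 0.766468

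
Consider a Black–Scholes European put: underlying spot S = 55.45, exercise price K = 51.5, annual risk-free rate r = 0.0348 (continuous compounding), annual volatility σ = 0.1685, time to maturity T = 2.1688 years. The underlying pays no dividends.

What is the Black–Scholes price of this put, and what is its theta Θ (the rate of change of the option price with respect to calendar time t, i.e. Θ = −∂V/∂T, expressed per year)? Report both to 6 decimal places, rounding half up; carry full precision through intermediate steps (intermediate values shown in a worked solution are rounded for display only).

σ√T = 0.1685·√2.1688 = 0.248147
d₁ = (ln(S/K) + (r+σ²/2)T) / (σ√T) = (ln(55.45/51.5) + (0.0348+0.1685²/2)·2.1688) / 0.248147 = (0.073900 + 0.106263) / 0.248147 = 0.726031
d₂ = d₁ − σ√T = 0.726031 − 0.248147 = 0.477884
e^{−rT} = e^{−0.0348·2.1688} = 0.927304
N(−d₁) = 0.233910,  N(−d₂) = 0.316366
Put price V = K·e^{−rT}·N(−d₂) − S·N(−d₁) = 15.108440 − 12.970301 = 2.138139
φ(d₁) = (1/√(2π))·e^{−d₁²/2} = 0.306512
Θ = −S·φ(d₁)·σ/(2√T) + r·K·e^{−rT}·N(−d₂) = −0.972319 + 0.525774 = -0.446545

price = 2.138139
Θ = -0.446545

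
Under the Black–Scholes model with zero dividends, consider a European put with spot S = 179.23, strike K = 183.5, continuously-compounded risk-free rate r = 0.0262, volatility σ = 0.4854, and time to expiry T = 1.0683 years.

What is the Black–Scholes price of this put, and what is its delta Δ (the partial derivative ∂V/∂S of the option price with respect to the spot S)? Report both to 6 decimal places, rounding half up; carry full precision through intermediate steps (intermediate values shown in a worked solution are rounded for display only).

σ√T = 0.4854·√1.0683 = 0.501703
d₁ = (ln(S/K) + (r+σ²/2)T) / (σ√T) = (ln(179.23/183.5) + (0.0262+0.4854²/2)·1.0683) / 0.501703 = (-0.023545 + 0.153842) / 0.501703 = 0.259711
d₂ = d₁ − σ√T = 0.259711 − 0.501703 = -0.241992
e^{−rT} = e^{−0.0262·1.0683} = 0.972399
N(−d₁) = 0.397544,  N(−d₂) = 0.595607
Put price V = K·e^{−rT}·N(−d₂) − S·N(−d₁) = 106.277197 − 71.251728 = 35.025470
Δ = −N(−d₁) = -0.397544

price = 35.025470
Δ = -0.397544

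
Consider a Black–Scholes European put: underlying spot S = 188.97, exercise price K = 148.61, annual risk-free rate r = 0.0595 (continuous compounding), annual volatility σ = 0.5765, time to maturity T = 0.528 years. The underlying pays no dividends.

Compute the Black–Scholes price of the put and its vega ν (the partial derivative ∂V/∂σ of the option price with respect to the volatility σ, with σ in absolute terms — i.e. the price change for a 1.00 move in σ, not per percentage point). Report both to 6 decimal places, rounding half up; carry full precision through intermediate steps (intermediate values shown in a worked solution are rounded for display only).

price = 10.633809
ν = 37.910981

σ√T = 0.5765·√0.528 = 0.418906
d₁ = (ln(S/K) + (r+σ²/2)T) / (σ√T) = (ln(188.97/148.61) + (0.0595+0.5765²/2)·0.528) / 0.418906 = (0.240263 + 0.119157) / 0.418906 = 0.857997
d₂ = d₁ − σ√T = 0.857997 − 0.418906 = 0.439091
e^{−rT} = e^{−0.0595·0.528} = 0.969072
N(−d₁) = 0.195447,  N(−d₂) = 0.330298
Put price V = K·e^{−rT}·N(−d₂) − S·N(−d₁) = 47.567439 − 36.933630 = 10.633809
φ(d₁) = (1/√(2π))·e^{−d₁²/2} = 0.276093
ν = S·φ(d₁)·√T = 37.910981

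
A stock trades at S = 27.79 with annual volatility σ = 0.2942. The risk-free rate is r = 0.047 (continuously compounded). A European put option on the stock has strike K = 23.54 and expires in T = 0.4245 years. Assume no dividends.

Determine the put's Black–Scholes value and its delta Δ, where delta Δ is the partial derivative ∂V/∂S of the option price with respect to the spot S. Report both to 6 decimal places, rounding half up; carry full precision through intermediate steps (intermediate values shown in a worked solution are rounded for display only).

price = 0.426835
Δ = -0.143254

σ√T = 0.2942·√0.4245 = 0.191682
d₁ = (ln(S/K) + (r+σ²/2)T) / (σ√T) = (ln(27.79/23.54) + (0.047+0.2942²/2)·0.4245) / 0.191682 = (0.165975 + 0.038323) / 0.191682 = 1.065815
d₂ = d₁ − σ√T = 1.065815 − 0.191682 = 0.874133
e^{−rT} = e^{−0.047·0.4245} = 0.980246
N(−d₁) = 0.143254,  N(−d₂) = 0.191023
Put price V = K·e^{−rT}·N(−d₂) − S·N(−d₁) = 4.407853 − 3.981018 = 0.426835
Δ = −N(−d₁) = -0.143254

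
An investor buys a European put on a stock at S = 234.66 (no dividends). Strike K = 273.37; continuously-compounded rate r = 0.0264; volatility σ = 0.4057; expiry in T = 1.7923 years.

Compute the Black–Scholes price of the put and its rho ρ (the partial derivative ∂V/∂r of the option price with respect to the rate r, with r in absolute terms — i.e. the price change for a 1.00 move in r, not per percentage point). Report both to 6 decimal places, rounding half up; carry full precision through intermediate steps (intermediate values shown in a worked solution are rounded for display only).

σ√T = 0.4057·√1.7923 = 0.543138
d₁ = (ln(S/K) + (r+σ²/2)T) / (σ√T) = (ln(234.66/273.37) + (0.0264+0.4057²/2)·1.7923) / 0.543138 = (-0.152689 + 0.194816) / 0.543138 = 0.077564
d₂ = d₁ − σ√T = 0.077564 − 0.543138 = -0.465575
e^{−rT} = e^{−0.0264·1.7923} = 0.953785
N(−d₁) = 0.469088,  N(−d₂) = 0.679240
Put price V = K·e^{−rT}·N(−d₂) − S·N(−d₁) = 177.102509 − 110.076097 = 67.026411
ρ = −K·T·e^{−rT}·N(−d₂) = -317.420826

price = 67.026411
ρ = -317.420826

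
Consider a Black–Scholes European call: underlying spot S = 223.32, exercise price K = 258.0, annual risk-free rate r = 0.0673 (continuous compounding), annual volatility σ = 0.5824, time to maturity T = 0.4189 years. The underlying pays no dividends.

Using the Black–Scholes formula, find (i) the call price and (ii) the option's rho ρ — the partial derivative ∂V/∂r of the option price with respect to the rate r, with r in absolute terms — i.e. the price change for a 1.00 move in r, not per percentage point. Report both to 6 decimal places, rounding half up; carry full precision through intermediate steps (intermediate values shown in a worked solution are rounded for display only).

price = 23.334626
ρ = 32.543028

σ√T = 0.5824·√0.4189 = 0.376944
d₁ = (ln(S/K) + (r+σ²/2)T) / (σ√T) = (ln(223.32/258.0) + (0.0673+0.5824²/2)·0.4189) / 0.376944 = (-0.144354 + 0.099235) / 0.376944 = -0.119696
d₂ = d₁ − σ√T = -0.119696 − 0.376944 = -0.496640
e^{−rT} = e^{−0.0673·0.4189} = 0.972202
N(d₁) = 0.452362,  N(d₂) = 0.309722
Call price V = S·N(d₁) − K·e^{−rT}·N(d₂) = 101.021492 − 77.686866 = 23.334626
ρ = K·T·e^{−rT}·N(d₂) = 32.543028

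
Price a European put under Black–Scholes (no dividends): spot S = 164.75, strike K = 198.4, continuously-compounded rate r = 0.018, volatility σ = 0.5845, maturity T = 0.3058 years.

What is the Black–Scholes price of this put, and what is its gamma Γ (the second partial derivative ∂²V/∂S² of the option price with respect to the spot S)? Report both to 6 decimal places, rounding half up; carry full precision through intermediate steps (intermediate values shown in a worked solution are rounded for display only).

price = 43.007398
Γ = 0.006926

σ√T = 0.5845·√0.3058 = 0.323224
d₁ = (ln(S/K) + (r+σ²/2)T) / (σ√T) = (ln(164.75/198.4) + (0.018+0.5845²/2)·0.3058) / 0.323224 = (-0.185856 + 0.057741) / 0.323224 = -0.396366
d₂ = d₁ − σ√T = -0.396366 − 0.323224 = -0.719590
e^{−rT} = e^{−0.018·0.3058} = 0.994511
N(−d₁) = 0.654082,  N(−d₂) = 0.764111
Put price V = K·e^{−rT}·N(−d₂) − S·N(−d₁) = 150.767472 − 107.760074 = 43.007398
φ(d₁) = (1/√(2π))·e^{−d₁²/2} = 0.368803
Γ = φ(d₁) / (S·σ·√T) = 0.006926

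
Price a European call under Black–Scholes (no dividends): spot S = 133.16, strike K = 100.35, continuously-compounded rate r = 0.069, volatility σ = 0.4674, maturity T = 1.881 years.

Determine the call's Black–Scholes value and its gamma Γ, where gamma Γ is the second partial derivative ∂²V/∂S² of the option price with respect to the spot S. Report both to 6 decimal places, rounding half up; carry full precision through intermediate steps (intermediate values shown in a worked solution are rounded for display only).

σ√T = 0.4674·√1.881 = 0.641037
d₁ = (ln(S/K) + (r+σ²/2)T) / (σ√T) = (ln(133.16/100.35) + (0.069+0.4674²/2)·1.881) / 0.641037 = (0.282887 + 0.335253) / 0.641037 = 0.964282
d₂ = d₁ − σ√T = 0.964282 − 0.641037 = 0.323245
e^{−rT} = e^{−0.069·1.881} = 0.878281
N(d₁) = 0.832548,  N(d₂) = 0.626745
Call price V = S·N(d₁) − K·e^{−rT}·N(d₂) = 110.862060 − 55.238484 = 55.623576
φ(d₁) = (1/√(2π))·e^{−d₁²/2} = 0.250610
Γ = φ(d₁) / (S·σ·√T) = 0.002936

price = 55.623576
Γ = 0.002936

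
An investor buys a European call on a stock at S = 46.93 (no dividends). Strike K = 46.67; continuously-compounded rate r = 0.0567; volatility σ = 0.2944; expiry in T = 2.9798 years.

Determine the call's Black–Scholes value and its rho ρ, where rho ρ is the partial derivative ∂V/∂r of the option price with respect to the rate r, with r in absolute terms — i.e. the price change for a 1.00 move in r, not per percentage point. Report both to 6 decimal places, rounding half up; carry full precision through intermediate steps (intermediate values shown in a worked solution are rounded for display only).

σ√T = 0.2944·√2.9798 = 0.508196
d₁ = (ln(S/K) + (r+σ²/2)T) / (σ√T) = (ln(46.93/46.67) + (0.0567+0.2944²/2)·2.9798) / 0.508196 = (0.005556 + 0.298086) / 0.508196 = 0.597490
d₂ = d₁ − σ√T = 0.597490 − 0.508196 = 0.089293
e^{−rT} = e^{−0.0567·2.9798} = 0.844547
N(d₁) = 0.724910,  N(d₂) = 0.535576
Call price V = S·N(d₁) − K·e^{−rT}·N(d₂) = 34.020013 − 21.109723 = 12.910290
ρ = K·T·e^{−rT}·N(d₂) = 62.902753

price = 12.910290
ρ = 62.902753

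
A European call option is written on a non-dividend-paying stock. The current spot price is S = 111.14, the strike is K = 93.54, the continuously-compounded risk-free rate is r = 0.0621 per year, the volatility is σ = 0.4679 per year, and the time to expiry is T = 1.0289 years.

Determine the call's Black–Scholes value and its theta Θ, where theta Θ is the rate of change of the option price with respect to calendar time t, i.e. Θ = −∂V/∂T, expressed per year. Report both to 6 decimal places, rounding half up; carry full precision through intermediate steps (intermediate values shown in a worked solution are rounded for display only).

price = 32.559208
Θ = -11.089375

σ√T = 0.4679·√1.0289 = 0.474613
d₁ = (ln(S/K) + (r+σ²/2)T) / (σ√T) = (ln(111.14/93.54) + (0.0621+0.4679²/2)·1.0289) / 0.474613 = (0.172402 + 0.176523) / 0.474613 = 0.735178
d₂ = d₁ − σ√T = 0.735178 − 0.474613 = 0.260565
e^{−rT} = e^{−0.0621·1.0289} = 0.938104
N(d₁) = 0.768884,  N(d₂) = 0.602786
Call price V = S·N(d₁) − K·e^{−rT}·N(d₂) = 85.453812 − 52.894604 = 32.559208
φ(d₁) = (1/√(2π))·e^{−d₁²/2} = 0.304470
Θ = −S·φ(d₁)·σ/(2√T) − r·K·e^{−rT}·N(d₂) = −7.804620 − 3.284755 = -11.089375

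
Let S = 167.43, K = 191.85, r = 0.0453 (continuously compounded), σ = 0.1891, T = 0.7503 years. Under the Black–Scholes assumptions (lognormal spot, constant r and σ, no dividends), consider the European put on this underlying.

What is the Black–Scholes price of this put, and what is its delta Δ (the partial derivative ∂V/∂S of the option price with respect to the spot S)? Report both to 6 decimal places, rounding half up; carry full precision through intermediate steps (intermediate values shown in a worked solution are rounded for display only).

price = 22.683676
Δ = -0.706020

σ√T = 0.1891·√0.7503 = 0.163798
d₁ = (ln(S/K) + (r+σ²/2)T) / (σ√T) = (ln(167.43/191.85) + (0.0453+0.1891²/2)·0.7503) / 0.163798 = (-0.136148 + 0.047404) / 0.163798 = -0.541795
d₂ = d₁ − σ√T = -0.541795 − 0.163798 = -0.705593
e^{−rT} = e^{−0.0453·0.7503} = 0.966583
N(−d₁) = 0.706020,  N(−d₂) = 0.759779
Put price V = K·e^{−rT}·N(−d₂) − S·N(−d₁) = 140.892604 − 118.208928 = 22.683676
Δ = −N(−d₁) = -0.706020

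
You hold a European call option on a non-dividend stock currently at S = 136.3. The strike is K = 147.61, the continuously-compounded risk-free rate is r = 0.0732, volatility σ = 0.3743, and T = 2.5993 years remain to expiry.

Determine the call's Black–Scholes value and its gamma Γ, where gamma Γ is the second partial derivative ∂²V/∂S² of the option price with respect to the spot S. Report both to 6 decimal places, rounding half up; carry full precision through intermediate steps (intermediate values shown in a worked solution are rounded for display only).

σ√T = 0.3743·√2.5993 = 0.603459
d₁ = (ln(S/K) + (r+σ²/2)T) / (σ√T) = (ln(136.3/147.61) + (0.0732+0.3743²/2)·2.5993) / 0.603459 = (-0.079715 + 0.372350) / 0.603459 = 0.484929
d₂ = d₁ − σ√T = 0.484929 − 0.603459 = -0.118530
e^{−rT} = e^{−0.0732·2.5993} = 0.826737
N(d₁) = 0.686137,  N(d₂) = 0.452824
Call price V = S·N(d₁) − K·e^{−rT}·N(d₂) = 93.520432 − 55.260185 = 38.260247
φ(d₁) = (1/√(2π))·e^{−d₁²/2} = 0.354688
Γ = φ(d₁) / (S·σ·√T) = 0.004312

price = 38.260247
Γ = 0.004312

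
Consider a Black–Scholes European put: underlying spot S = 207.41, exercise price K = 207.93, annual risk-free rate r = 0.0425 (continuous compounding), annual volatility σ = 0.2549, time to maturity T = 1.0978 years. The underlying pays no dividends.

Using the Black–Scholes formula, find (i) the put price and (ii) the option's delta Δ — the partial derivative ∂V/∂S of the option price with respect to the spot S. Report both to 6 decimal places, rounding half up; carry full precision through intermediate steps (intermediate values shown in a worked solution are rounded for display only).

price = 17.370485
Δ = -0.382525

σ√T = 0.2549·√1.0978 = 0.267074
d₁ = (ln(S/K) + (r+σ²/2)T) / (σ√T) = (ln(207.41/207.93) + (0.0425+0.2549²/2)·1.0978) / 0.267074 = (-0.002504 + 0.082321) / 0.267074 = 0.298856
d₂ = d₁ − σ√T = 0.298856 − 0.267074 = 0.031783
e^{−rT} = e^{−0.0425·1.0978} = 0.954415
N(−d₁) = 0.382525,  N(−d₂) = 0.487323
Put price V = K·e^{−rT}·N(−d₂) − S·N(−d₁) = 96.709950 − 79.339466 = 17.370485
Δ = −N(−d₁) = -0.382525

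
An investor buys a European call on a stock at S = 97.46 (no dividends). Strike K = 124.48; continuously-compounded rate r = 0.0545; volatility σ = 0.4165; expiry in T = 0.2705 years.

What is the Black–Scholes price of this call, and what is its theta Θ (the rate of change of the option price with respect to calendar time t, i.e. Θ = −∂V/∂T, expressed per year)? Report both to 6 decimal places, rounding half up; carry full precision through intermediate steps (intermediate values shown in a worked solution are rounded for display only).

price = 1.745856
Θ = -10.692464

σ√T = 0.4165·√0.2705 = 0.216620
d₁ = (ln(S/K) + (r+σ²/2)T) / (σ√T) = (ln(97.46/124.48) + (0.0545+0.4165²/2)·0.2705) / 0.216620 = (-0.244703 + 0.038204) / 0.216620 = -0.953276
d₂ = d₁ − σ√T = -0.953276 − 0.216620 = -1.169896
e^{−rT} = e^{−0.0545·0.2705} = 0.985366
N(d₁) = 0.170225,  N(d₂) = 0.121021
Call price V = S·N(d₁) − K·e^{−rT}·N(d₂) = 16.590145 − 14.844289 = 1.745856
φ(d₁) = (1/√(2π))·e^{−d₁²/2} = 0.253268
Θ = −S·φ(d₁)·σ/(2√T) − r·K·e^{−rT}·N(d₂) = −9.883451 − 0.809014 = -10.692464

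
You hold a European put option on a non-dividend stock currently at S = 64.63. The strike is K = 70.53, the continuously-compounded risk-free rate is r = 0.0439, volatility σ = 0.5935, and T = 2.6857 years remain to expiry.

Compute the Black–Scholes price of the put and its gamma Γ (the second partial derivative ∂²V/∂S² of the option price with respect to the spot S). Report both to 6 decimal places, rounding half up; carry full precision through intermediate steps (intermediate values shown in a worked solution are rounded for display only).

σ√T = 0.5935·√2.6857 = 0.972634
d₁ = (ln(S/K) + (r+σ²/2)T) / (σ√T) = (ln(64.63/70.53) + (0.0439+0.5935²/2)·2.6857) / 0.972634 = (-0.087359 + 0.590911) / 0.972634 = 0.517719
d₂ = d₁ − σ√T = 0.517719 − 0.972634 = -0.454915
e^{−rT} = e^{−0.0439·2.6857} = 0.888783
N(−d₁) = 0.302327,  N(−d₂) = 0.675415
Put price V = K·e^{−rT}·N(−d₂) − S·N(−d₁) = 42.338956 − 19.539401 = 22.799555
φ(d₁) = (1/√(2π))·e^{−d₁²/2} = 0.348905
Γ = φ(d₁) / (S·σ·√T) = 0.005550

price = 22.799555
Γ = 0.005550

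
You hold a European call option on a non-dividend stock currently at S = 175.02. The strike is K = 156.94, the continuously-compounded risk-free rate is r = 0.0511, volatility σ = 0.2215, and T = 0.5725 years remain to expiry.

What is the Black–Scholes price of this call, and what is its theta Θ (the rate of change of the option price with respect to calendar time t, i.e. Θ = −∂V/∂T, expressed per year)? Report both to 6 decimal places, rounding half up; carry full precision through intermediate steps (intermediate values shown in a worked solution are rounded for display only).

σ√T = 0.2215·√0.5725 = 0.167595
d₁ = (ln(S/K) + (r+σ²/2)T) / (σ√T) = (ln(175.02/156.94) + (0.0511+0.2215²/2)·0.5725) / 0.167595 = (0.109037 + 0.043299) / 0.167595 = 0.908949
d₂ = d₁ − σ√T = 0.908949 − 0.167595 = 0.741354
e^{−rT} = e^{−0.0511·0.5725} = 0.971169
N(d₁) = 0.818312,  N(d₂) = 0.770761
Call price V = S·N(d₁) − K·e^{−rT}·N(d₂) = 143.220889 − 117.475687 = 25.745201
φ(d₁) = (1/√(2π))·e^{−d₁²/2} = 0.263940
Θ = −S·φ(d₁)·σ/(2√T) − r·K·e^{−rT}·N(d₂) = −6.761594 − 6.003008 = -12.764602

price = 25.745201
Θ = -12.764602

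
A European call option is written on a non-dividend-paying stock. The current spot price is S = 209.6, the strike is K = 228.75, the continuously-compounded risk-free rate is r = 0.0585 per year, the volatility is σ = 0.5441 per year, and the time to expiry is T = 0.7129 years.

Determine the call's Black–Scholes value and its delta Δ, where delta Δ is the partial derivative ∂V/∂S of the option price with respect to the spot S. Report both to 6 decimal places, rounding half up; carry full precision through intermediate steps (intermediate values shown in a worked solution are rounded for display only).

price = 34.256384
Δ = 0.551785

σ√T = 0.5441·√0.7129 = 0.459402
d₁ = (ln(S/K) + (r+σ²/2)T) / (σ√T) = (ln(209.6/228.75) + (0.0585+0.5441²/2)·0.7129) / 0.459402 = (-0.087429 + 0.147230) / 0.459402 = 0.130172
d₂ = d₁ − σ√T = 0.130172 − 0.459402 = -0.329231
e^{−rT} = e^{−0.0585·0.7129} = 0.959153
N(d₁) = 0.551785,  N(d₂) = 0.370991
Call price V = S·N(d₁) − K·e^{−rT}·N(d₂) = 115.654059 − 81.397675 = 34.256384
Δ = N(d₁) = 0.551785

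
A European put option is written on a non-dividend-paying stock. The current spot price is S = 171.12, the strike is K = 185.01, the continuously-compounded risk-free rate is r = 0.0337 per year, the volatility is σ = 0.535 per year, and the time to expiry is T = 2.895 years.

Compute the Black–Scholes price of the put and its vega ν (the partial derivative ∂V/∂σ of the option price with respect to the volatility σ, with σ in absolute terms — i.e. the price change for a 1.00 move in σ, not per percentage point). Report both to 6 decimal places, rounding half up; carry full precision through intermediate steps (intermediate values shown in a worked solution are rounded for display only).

price = 57.840727
ν = 103.684562

σ√T = 0.535·√2.895 = 0.910286
d₁ = (ln(S/K) + (r+σ²/2)T) / (σ√T) = (ln(171.12/185.01) + (0.0337+0.535²/2)·2.895) / 0.910286 = (-0.078045 + 0.511872) / 0.910286 = 0.476583
d₂ = d₁ − σ√T = 0.476583 − 0.910286 = -0.433703
e^{−rT} = e^{−0.0337·2.895} = 0.907047
N(−d₁) = 0.316829,  N(−d₂) = 0.667748
Put price V = K·e^{−rT}·N(−d₂) − S·N(−d₁) = 112.056576 − 54.215849 = 57.840727
φ(d₁) = (1/√(2π))·e^{−d₁²/2} = 0.356114
ν = S·φ(d₁)·√T = 103.684562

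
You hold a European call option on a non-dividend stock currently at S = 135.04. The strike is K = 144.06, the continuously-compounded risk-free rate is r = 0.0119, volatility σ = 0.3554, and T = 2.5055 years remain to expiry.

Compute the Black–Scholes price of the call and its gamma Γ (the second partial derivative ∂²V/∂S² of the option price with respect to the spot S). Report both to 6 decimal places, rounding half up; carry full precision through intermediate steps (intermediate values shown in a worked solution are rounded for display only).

σ√T = 0.3554·√2.5055 = 0.562555
d₁ = (ln(S/K) + (r+σ²/2)T) / (σ√T) = (ln(135.04/144.06) + (0.0119+0.3554²/2)·2.5055) / 0.562555 = (-0.064659 + 0.188049) / 0.562555 = 0.219339
d₂ = d₁ − σ√T = 0.219339 − 0.562555 = -0.343215
e^{−rT} = e^{−0.0119·2.5055} = 0.970625
N(d₁) = 0.586807,  N(d₂) = 0.365718
Call price V = S·N(d₁) − K·e^{−rT}·N(d₂) = 79.242442 − 51.137731 = 28.104711
φ(d₁) = (1/√(2π))·e^{−d₁²/2} = 0.389460
Γ = φ(d₁) / (S·σ·√T) = 0.005127

price = 28.104711
Γ = 0.005127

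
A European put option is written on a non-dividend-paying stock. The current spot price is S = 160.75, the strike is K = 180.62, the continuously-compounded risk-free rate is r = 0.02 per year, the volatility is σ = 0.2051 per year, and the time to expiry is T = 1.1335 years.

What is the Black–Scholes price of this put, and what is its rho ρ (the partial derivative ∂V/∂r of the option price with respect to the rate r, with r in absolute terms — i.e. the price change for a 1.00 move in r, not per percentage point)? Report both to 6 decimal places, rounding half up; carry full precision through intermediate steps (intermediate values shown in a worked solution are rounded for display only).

price = 23.902273
ρ = -141.118627

σ√T = 0.2051·√1.1335 = 0.218362
d₁ = (ln(S/K) + (r+σ²/2)T) / (σ√T) = (ln(160.75/180.62) + (0.02+0.2051²/2)·1.1335) / 0.218362 = (-0.116545 + 0.046511) / 0.218362 = -0.320725
d₂ = d₁ − σ√T = -0.320725 − 0.218362 = -0.539087
e^{−rT} = e^{−0.02·1.1335} = 0.977585
N(−d₁) = 0.625791,  N(−d₂) = 0.705087
Put price V = K·e^{−rT}·N(−d₂) − S·N(−d₁) = 124.498127 − 100.595854 = 23.902273
ρ = −K·T·e^{−rT}·N(−d₂) = -141.118627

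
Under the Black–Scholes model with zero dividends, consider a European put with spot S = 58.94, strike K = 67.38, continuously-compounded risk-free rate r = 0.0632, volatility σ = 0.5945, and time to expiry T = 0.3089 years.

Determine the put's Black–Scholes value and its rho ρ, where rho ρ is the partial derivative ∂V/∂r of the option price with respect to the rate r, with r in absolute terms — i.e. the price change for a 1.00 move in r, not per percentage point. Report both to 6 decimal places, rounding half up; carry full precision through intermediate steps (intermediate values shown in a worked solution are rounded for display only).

price = 12.251957
ρ = -14.193562

σ√T = 0.5945·√0.3089 = 0.330416
d₁ = (ln(S/K) + (r+σ²/2)T) / (σ√T) = (ln(58.94/67.38) + (0.0632+0.5945²/2)·0.3089) / 0.330416 = (-0.133828 + 0.074110) / 0.330416 = -0.180737
d₂ = d₁ − σ√T = -0.180737 − 0.330416 = -0.511153
e^{−rT} = e^{−0.0632·0.3089} = 0.980667
N(−d₁) = 0.571713,  N(−d₂) = 0.695378
Put price V = K·e^{−rT}·N(−d₂) − S·N(−d₁) = 45.948729 − 33.696772 = 12.251957
ρ = −K·T·e^{−rT}·N(−d₂) = -14.193562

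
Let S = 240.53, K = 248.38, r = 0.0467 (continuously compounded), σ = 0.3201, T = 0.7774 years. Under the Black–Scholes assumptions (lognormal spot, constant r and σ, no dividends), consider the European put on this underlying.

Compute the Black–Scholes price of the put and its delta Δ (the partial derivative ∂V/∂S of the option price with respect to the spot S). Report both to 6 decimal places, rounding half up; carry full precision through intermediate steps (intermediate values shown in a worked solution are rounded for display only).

price = 26.436506
Δ = -0.438032

σ√T = 0.3201·√0.7774 = 0.282233
d₁ = (ln(S/K) + (r+σ²/2)T) / (σ√T) = (ln(240.53/248.38) + (0.0467+0.3201²/2)·0.7774) / 0.282233 = (-0.032115 + 0.076132) / 0.282233 = 0.155961
d₂ = d₁ − σ√T = 0.155961 − 0.282233 = -0.126272
e^{−rT} = e^{−0.0467·0.7774} = 0.964347
N(−d₁) = 0.438032,  N(−d₂) = 0.550242
Put price V = K·e^{−rT}·N(−d₂) − S·N(−d₁) = 131.796323 − 105.359817 = 26.436506
Δ = −N(−d₁) = -0.438032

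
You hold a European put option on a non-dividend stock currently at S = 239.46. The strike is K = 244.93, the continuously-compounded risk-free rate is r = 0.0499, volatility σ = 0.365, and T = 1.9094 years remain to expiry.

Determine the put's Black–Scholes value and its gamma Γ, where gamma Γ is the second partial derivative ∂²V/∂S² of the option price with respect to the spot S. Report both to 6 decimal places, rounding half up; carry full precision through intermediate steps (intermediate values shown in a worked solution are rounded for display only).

σ√T = 0.365·√1.9094 = 0.504361
d₁ = (ln(S/K) + (r+σ²/2)T) / (σ√T) = (ln(239.46/244.93) + (0.0499+0.365²/2)·1.9094) / 0.504361 = (-0.022586 + 0.222469) / 0.504361 = 0.396309
d₂ = d₁ − σ√T = 0.396309 − 0.504361 = -0.108051
e^{−rT} = e^{−0.0499·1.9094} = 0.909119
N(−d₁) = 0.345938,  N(−d₂) = 0.543023
Put price V = K·e^{−rT}·N(−d₂) − S·N(−d₁) = 120.915140 − 82.838413 = 38.076728
φ(d₁) = (1/√(2π))·e^{−d₁²/2} = 0.368812
Γ = φ(d₁) / (S·σ·√T) = 0.003054

price = 38.076728
Γ = 0.003054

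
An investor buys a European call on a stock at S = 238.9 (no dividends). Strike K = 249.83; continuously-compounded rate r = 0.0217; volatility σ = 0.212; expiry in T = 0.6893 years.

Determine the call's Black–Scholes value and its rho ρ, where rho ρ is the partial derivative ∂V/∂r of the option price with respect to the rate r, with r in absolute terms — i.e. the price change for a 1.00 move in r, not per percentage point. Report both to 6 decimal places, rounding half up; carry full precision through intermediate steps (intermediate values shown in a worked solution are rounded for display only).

σ√T = 0.212·√0.6893 = 0.176011
d₁ = (ln(S/K) + (r+σ²/2)T) / (σ√T) = (ln(238.9/249.83) + (0.0217+0.212²/2)·0.6893) / 0.176011 = (-0.044736 + 0.030448) / 0.176011 = -0.081176
d₂ = d₁ − σ√T = -0.081176 − 0.176011 = -0.257187
e^{−rT} = e^{−0.0217·0.6893} = 0.985154
N(d₁) = 0.467651,  N(d₂) = 0.398517
Call price V = S·N(d₁) − K·e^{−rT}·N(d₂) = 111.721824 − 98.083408 = 13.638415
ρ = K·T·e^{−rT}·N(d₂) = 67.608893

price = 13.638415
ρ = 67.608893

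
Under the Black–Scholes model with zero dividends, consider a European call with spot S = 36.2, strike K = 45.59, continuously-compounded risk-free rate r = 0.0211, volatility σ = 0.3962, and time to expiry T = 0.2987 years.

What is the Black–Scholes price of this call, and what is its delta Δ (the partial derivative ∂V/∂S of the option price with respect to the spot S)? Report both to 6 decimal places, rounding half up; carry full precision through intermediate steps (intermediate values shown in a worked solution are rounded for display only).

σ√T = 0.3962·√0.2987 = 0.216537
d₁ = (ln(S/K) + (r+σ²/2)T) / (σ√T) = (ln(36.2/45.59) + (0.0211+0.3962²/2)·0.2987) / 0.216537 = (-0.230629 + 0.029747) / 0.216537 = -0.927706
d₂ = d₁ − σ√T = -0.927706 − 0.216537 = -1.144243
e^{−rT} = e^{−0.0211·0.2987} = 0.993717
N(d₁) = 0.176780,  N(d₂) = 0.126262
Call price V = S·N(d₁) − K·e^{−rT}·N(d₂) = 6.399441 − 5.720098 = 0.679344
Δ = N(d₁) = 0.176780

price = 0.679344
Δ = 0.176780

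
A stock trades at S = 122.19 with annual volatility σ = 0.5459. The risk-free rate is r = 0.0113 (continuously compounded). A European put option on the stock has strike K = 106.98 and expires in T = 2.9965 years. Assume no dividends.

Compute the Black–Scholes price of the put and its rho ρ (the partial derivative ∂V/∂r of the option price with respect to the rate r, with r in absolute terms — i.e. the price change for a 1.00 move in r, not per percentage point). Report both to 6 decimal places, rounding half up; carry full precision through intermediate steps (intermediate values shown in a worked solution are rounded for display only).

σ√T = 0.5459·√2.9965 = 0.944975
d₁ = (ln(S/K) + (r+σ²/2)T) / (σ√T) = (ln(122.19/106.98) + (0.0113+0.5459²/2)·2.9965) / 0.944975 = (0.132935 + 0.480349) / 0.944975 = 0.648996
d₂ = d₁ − σ√T = 0.648996 − 0.944975 = -0.295979
e^{−rT} = e^{−0.0113·2.9965} = 0.966706
N(−d₁) = 0.258171,  N(−d₂) = 0.616377
Put price V = K·e^{−rT}·N(−d₂) − S·N(−d₁) = 63.744635 − 31.545868 = 32.198767
ρ = −K·T·e^{−rT}·N(−d₂) = -191.010799

price = 32.198767
ρ = -191.010799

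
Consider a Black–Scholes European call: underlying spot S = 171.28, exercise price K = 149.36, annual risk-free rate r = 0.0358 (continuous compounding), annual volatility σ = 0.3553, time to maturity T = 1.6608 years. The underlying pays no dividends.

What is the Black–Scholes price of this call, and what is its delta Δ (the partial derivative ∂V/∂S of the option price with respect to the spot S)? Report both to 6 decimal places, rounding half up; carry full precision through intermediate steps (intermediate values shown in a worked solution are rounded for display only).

σ√T = 0.3553·√1.6608 = 0.457882
d₁ = (ln(S/K) + (r+σ²/2)T) / (σ√T) = (ln(171.28/149.36) + (0.0358+0.3553²/2)·1.6608) / 0.457882 = (0.136940 + 0.164285) / 0.457882 = 0.657865
d₂ = d₁ − σ√T = 0.657865 − 0.457882 = 0.199983
e^{−rT} = e^{−0.0358·1.6608} = 0.942276
N(d₁) = 0.744688,  N(d₂) = 0.579253
Call price V = S·N(d₁) − K·e^{−rT}·N(d₂) = 127.550102 − 81.523149 = 46.026953
Δ = N(d₁) = 0.744688

price = 46.026953
Δ = 0.744688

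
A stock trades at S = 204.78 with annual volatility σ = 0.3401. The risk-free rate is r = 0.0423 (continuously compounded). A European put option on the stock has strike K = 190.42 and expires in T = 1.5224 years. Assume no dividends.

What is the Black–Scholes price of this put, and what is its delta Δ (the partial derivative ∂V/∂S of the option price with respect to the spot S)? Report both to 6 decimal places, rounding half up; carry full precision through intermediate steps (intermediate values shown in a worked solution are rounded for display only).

price = 20.391421
Δ = -0.295795

σ√T = 0.3401·√1.5224 = 0.419634
d₁ = (ln(S/K) + (r+σ²/2)T) / (σ√T) = (ln(204.78/190.42) + (0.0423+0.3401²/2)·1.5224) / 0.419634 = (0.072704 + 0.152444) / 0.419634 = 0.536534
d₂ = d₁ − σ√T = 0.536534 − 0.419634 = 0.116900
e^{−rT} = e^{−0.0423·1.5224} = 0.937632
N(−d₁) = 0.295795,  N(−d₂) = 0.453470
Put price V = K·e^{−rT}·N(−d₂) − S·N(−d₁) = 80.964275 − 60.572855 = 20.391421
Δ = −N(−d₁) = -0.295795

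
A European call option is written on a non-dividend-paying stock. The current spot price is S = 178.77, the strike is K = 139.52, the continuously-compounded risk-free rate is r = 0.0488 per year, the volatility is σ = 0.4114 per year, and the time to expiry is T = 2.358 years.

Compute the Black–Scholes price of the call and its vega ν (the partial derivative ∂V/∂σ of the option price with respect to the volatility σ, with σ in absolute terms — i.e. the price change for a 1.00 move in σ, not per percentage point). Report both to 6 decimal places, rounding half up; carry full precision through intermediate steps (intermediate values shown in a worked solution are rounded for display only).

price = 70.538927
ν = 73.673901

σ√T = 0.4114·√2.358 = 0.631737
d₁ = (ln(S/K) + (r+σ²/2)T) / (σ√T) = (ln(178.77/139.52) + (0.0488+0.4114²/2)·2.358) / 0.631737 = (0.247892 + 0.314616) / 0.631737 = 0.890415
d₂ = d₁ − σ√T = 0.890415 − 0.631737 = 0.258679
e^{−rT} = e^{−0.0488·2.358} = 0.891303
N(d₁) = 0.813379,  N(d₂) = 0.602058
Call price V = S·N(d₁) − K·e^{−rT}·N(d₂) = 145.407687 − 74.868760 = 70.538927
φ(d₁) = (1/√(2π))·e^{−d₁²/2} = 0.268378
ν = S·φ(d₁)·√T = 73.673901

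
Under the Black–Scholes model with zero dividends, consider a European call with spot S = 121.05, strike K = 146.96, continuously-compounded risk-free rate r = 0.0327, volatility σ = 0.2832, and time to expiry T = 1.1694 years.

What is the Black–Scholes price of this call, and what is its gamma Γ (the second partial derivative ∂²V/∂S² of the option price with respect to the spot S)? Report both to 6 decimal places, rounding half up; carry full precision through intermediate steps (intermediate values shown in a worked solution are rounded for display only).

price = 7.775334
Γ = 0.010103

σ√T = 0.2832·√1.1694 = 0.306249
d₁ = (ln(S/K) + (r+σ²/2)T) / (σ√T) = (ln(121.05/146.96) + (0.0327+0.2832²/2)·1.1694) / 0.306249 = (-0.193957 + 0.085134) / 0.306249 = -0.355342
d₂ = d₁ − σ√T = -0.355342 − 0.306249 = -0.661591
e^{−rT} = e^{−0.0327·1.1694} = 0.962483
N(d₁) = 0.361167,  N(d₂) = 0.254117
Call price V = S·N(d₁) − K·e^{−rT}·N(d₂) = 43.719234 − 35.943900 = 7.775334
φ(d₁) = (1/√(2π))·e^{−d₁²/2} = 0.374534
Γ = φ(d₁) / (S·σ·√T) = 0.010103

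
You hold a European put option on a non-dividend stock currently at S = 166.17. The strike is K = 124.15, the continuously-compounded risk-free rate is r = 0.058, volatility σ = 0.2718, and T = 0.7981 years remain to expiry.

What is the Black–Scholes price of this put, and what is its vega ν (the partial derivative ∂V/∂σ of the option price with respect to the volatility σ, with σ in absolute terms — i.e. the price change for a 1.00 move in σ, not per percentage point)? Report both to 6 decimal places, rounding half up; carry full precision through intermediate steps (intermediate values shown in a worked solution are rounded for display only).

price = 1.267335
ν = 18.864708

σ√T = 0.2718·√0.7981 = 0.242816
d₁ = (ln(S/K) + (r+σ²/2)T) / (σ√T) = (ln(166.17/124.15) + (0.058+0.2718²/2)·0.7981) / 0.242816 = (0.291521 + 0.075770) / 0.242816 = 1.512626
d₂ = d₁ − σ√T = 1.512626 − 0.242816 = 1.269810
e^{−rT} = e^{−0.058·0.7981} = 0.954765
N(−d₁) = 0.065187,  N(−d₂) = 0.102076
Put price V = K·e^{−rT}·N(−d₂) − S·N(−d₁) = 12.099508 − 10.832173 = 1.267335
φ(d₁) = (1/√(2π))·e^{−d₁²/2} = 0.127078
ν = S·φ(d₁)·√T = 18.864708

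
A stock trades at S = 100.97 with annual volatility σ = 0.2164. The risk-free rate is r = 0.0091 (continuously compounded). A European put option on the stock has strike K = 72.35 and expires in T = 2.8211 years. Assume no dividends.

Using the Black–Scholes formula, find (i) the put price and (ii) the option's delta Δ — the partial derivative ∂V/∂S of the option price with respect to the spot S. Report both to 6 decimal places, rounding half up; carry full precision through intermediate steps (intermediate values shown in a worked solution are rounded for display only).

σ√T = 0.2164·√2.8211 = 0.363468
d₁ = (ln(S/K) + (r+σ²/2)T) / (σ√T) = (ln(100.97/72.35) + (0.0091+0.2164²/2)·2.8211) / 0.363468 = (0.333308 + 0.091727) / 0.363468 = 1.169386
d₂ = d₁ − σ√T = 1.169386 − 0.363468 = 0.805917
e^{−rT} = e^{−0.0091·2.8211} = 0.974655
N(−d₁) = 0.121124,  N(−d₂) = 0.210145
Put price V = K·e^{−rT}·N(−d₂) − S·N(−d₁) = 14.818657 − 12.229904 = 2.588754
Δ = −N(−d₁) = -0.121124

price = 2.588754
Δ = -0.121124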